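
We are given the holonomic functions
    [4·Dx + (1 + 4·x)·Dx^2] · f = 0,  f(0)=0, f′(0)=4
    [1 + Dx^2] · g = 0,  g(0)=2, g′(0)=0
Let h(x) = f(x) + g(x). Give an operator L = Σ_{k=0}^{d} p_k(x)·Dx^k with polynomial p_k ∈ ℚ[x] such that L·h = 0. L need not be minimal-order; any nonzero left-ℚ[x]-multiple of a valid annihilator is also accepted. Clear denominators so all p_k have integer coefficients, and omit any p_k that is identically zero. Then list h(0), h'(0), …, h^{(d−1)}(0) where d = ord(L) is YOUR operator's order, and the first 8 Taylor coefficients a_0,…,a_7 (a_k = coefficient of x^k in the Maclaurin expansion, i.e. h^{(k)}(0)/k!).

f: a_k = 0, 4, -8, 64/3, -64, 1024/5, -2048/3, 16384/7, …
g: a_k = 2, 0, -1, 0, 1/12, 0, -1/360, 0, …
Sum ⇒ L₀ = lclm(L_f,L_g) in ℚ(x)⟨Dx⟩.
L = (388 + 32·x + 64·x^2)·Dx + (33 + 140·x + 48·x^2 + 64·x^3)·Dx^2 + (388 + 32·x + 64·x^2)·Dx^3 + (33 + 140·x + 48·x^2 + 64·x^3)·Dx^4  (order 4).
h: a_k = 2, 4, -9, 64/3, -767/12, 1024/5, -245761/360, 16384/7, …
ICs: h(0) = 2, h′(0) = 4, h′′(0) = -18, h′′′(0) = 128.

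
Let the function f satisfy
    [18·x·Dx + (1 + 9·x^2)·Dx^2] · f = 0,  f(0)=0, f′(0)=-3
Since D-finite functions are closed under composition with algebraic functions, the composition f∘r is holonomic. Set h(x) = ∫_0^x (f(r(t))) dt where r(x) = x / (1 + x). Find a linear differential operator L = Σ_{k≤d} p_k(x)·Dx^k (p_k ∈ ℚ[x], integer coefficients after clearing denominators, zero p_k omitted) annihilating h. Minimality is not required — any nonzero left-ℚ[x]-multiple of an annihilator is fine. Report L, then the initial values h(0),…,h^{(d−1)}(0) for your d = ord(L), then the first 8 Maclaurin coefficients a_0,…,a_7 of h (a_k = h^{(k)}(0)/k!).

f: a_k = 0, -3, 0, 9, 0, -243/5, 0, 2187/7, …
Substitute x→r, Dx→(1/r')Dx; clear ⇒ L₀.
h=∫₀ˣh₀: take L = L₀·Dx.
L = (2 + 20·x)·Dx^2 + (1 + 2·x + 10·x^2)·Dx^3  (order 3).
h: a_k = 0, 0, -3/2, 1, 3/2, -24/5, 2/5, 156/7, …
ICs: h(0) = 0, h′(0) = 0, h′′(0) = -3.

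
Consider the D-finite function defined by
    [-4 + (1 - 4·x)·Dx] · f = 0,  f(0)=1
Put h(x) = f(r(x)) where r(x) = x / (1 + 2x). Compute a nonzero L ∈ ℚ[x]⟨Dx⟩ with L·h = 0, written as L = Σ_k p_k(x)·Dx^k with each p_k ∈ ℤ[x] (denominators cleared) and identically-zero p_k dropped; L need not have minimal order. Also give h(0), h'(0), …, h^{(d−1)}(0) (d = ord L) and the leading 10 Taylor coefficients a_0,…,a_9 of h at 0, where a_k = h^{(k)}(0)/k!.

f: a_k = 1, 4, 16, 64, 256, 1024, 4096, 16384, 65536, 262144, …
h₀=f(r): pull back L_f along r ⇒ L₀.
L = 4 + (-1 + 4·x^2)·Dx  (order 1).
h: a_k = 1, 4, 8, 16, 32, 64, 128, 256, 512, 1024, …
ICs: h(0) = 1.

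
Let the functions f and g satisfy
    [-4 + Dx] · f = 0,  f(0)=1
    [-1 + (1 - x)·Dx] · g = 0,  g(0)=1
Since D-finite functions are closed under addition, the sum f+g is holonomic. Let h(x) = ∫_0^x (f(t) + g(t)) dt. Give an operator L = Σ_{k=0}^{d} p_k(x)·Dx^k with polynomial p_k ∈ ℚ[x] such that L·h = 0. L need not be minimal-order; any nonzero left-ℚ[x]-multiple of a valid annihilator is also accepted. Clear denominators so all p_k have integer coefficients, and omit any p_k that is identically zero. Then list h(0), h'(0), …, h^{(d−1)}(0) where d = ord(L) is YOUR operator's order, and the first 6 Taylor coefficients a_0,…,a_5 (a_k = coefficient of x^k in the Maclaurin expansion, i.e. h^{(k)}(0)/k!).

L = (-8 + 16·x)·Dx + (14 - 32·x + 16·x^2)·Dx^2 + (-3 + 7·x - 4·x^2)·Dx^3  (order 3).
h: a_k = 0, 2, 5/2, 3, 35/12, 7/3, …
ICs: h(0) = 0, h′(0) = 2, h′′(0) = 5.

f: a_k = 1, 4, 8, 32/3, 32/3, 128/15, …
g: a_k = 1, 1, 1, 1, 1, 1, …
L₀ := lclm(L_f,L_g); ord L₀ ≤ 1+1.
h=∫₀ˣh₀: take L = L₀·Dx.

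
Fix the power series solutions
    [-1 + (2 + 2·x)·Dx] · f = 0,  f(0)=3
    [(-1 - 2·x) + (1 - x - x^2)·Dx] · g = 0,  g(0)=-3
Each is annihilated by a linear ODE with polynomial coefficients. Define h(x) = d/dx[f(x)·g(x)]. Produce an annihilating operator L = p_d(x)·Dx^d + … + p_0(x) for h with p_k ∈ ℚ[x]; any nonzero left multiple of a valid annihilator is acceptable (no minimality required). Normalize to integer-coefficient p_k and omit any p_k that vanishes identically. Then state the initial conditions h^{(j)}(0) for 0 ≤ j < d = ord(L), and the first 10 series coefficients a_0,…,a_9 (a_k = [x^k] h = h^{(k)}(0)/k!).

L = (19 + 66·x + 81·x^2 + 50·x^3 + 15·x^4) + (-6 - 10·x + 6·x^2 + 26·x^3 + 22·x^4 + 6·x^5)·Dx  (order 1).
h: a_k = -27/2, -171/4, -1701/16, -7227/32, -117945/256, -455949/512, -3450825/2048, -12747195/4096, -371484225/65536, -1335298905/131072, …
ICs: h(0) = -27/2.

f: a_k = 3, 3/2, -3/8, 3/16, -15/128, 21/256, -63/1024, 99/2048, -1287/32768, 2145/65536, …
g: a_k = -3, -3, -6, -9, -15, -24, -39, -63, -102, -165, …
L₀ := L_f ⊗_s L_g (sym. prod.), ord ≤ 1.
h=h₀': d/dx-closure on L₀ ⇒ L.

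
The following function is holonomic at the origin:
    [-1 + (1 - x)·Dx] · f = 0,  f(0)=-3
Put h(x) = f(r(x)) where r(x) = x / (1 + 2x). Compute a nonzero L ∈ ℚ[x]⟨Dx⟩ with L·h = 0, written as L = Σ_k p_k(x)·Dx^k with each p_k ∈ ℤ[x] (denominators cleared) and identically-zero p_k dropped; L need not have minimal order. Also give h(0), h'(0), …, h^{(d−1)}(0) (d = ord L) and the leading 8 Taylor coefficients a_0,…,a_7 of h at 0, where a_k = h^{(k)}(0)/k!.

L = -1 + (1 + 3·x + 2·x^2)·Dx  (order 1).
h: a_k = -3, -3, 3, -3, 3, -3, 3, -3, …
ICs: h(0) = -3.

f: a_k = -3, -3, -3, -3, -3, -3, -3, -3, …
h₀=f(r): pull back L_f along r ⇒ L₀.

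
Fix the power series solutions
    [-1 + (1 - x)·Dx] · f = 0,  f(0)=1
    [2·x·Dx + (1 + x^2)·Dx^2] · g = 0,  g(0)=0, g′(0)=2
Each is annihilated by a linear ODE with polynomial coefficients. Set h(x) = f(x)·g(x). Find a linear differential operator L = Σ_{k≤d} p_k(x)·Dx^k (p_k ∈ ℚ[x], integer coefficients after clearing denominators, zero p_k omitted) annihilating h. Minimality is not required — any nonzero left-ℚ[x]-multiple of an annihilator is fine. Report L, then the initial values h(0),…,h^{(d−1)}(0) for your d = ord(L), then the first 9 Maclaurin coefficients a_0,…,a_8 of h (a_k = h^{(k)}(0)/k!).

L = 2·x + (2 - 2·x + 4·x^2)·Dx + (-1 + x - x^2 + x^3)·Dx^2  (order 2).
h: a_k = 0, 2, 2, 4/3, 4/3, 26/15, 26/15, 152/105, 152/105, …
ICs: h(0) = 0, h′(0) = 2.

f: a_k = 1, 1, 1, 1, 1, 1, 1, 1, 1, …
g: a_k = 0, 2, 0, -2/3, 0, 2/5, 0, -2/7, 0, …
L₀ := L_f ⊗_s L_g (sym. prod.), ord ≤ 2.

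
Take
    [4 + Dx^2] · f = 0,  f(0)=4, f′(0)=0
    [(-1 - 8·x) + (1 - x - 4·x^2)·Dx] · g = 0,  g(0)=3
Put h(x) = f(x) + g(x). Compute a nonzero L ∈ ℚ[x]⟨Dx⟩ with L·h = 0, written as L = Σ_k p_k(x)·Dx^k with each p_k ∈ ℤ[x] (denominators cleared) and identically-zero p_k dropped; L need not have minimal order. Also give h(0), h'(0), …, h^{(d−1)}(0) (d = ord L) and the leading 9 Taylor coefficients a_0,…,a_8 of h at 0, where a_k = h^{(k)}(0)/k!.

L = (-116 - 1008·x - 968·x^2 - 2688·x^3 - 640·x^4 - 1024·x^5) + (28 + 4·x - 8·x^2 - 200·x^3 - 480·x^4 - 384·x^5 - 512·x^6)·Dx + (-29 - 252·x - 242·x^2 - 672·x^3 - 160·x^4 - 256·x^5)·Dx^2 + (7 + x - 2·x^2 - 50·x^3 - 120·x^4 - 96·x^5 - 128·x^6)·Dx^3  (order 3).
h: a_k = 7, 3, 7, 27, 269/3, 195, 24419/45, 1323, 1100933/315, …
ICs: h(0) = 7, h′(0) = 3, h′′(0) = 14.

f: a_k = 4, 0, -8, 0, 8/3, 0, -16/45, 0, 8/315, …
g: a_k = 3, 3, 15, 27, 87, 195, 543, 1323, 3495, …
Sum ⇒ L₀ = lclm(L_f,L_g) in ℚ(x)⟨Dx⟩.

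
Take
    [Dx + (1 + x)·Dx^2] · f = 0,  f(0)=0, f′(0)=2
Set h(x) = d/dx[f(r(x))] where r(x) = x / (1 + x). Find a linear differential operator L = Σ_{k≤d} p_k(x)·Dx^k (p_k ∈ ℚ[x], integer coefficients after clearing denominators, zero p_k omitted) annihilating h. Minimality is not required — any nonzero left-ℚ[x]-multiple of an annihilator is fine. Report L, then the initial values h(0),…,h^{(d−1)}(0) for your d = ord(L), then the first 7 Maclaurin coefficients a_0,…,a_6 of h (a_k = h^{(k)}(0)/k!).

f: a_k = 0, 2, -1, 2/3, -1/2, 2/5, -1/3, …
Substitute x→r, Dx→(1/r')Dx; clear ⇒ L₀.
h=h₀': d/dx-closure on L₀ ⇒ L.
L = (3 + 4·x) + (1 + 3·x + 2·x^2)·Dx  (order 1).
h: a_k = 2, -6, 14, -30, 62, -126, 254, …
ICs: h(0) = 2.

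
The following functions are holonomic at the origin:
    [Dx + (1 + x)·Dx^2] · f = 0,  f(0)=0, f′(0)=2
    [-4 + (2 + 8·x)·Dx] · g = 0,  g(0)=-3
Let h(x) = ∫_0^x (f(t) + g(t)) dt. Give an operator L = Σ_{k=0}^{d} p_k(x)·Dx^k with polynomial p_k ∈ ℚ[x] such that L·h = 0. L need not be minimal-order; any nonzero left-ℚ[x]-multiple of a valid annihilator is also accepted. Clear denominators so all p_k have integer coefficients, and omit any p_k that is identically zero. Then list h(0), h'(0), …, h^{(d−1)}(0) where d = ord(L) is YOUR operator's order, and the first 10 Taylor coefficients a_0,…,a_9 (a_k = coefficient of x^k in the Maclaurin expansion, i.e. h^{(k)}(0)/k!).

L = (-8 + 4·x)·Dx^2 + (-10 - 8·x + 20·x^2)·Dx^3 + (-1 - 3·x + 6·x^2 + 8·x^3)·Dx^4  (order 4).
h: a_k = 0, -3, -2, 5/3, -17/6, 59/10, -209/15, 755/21, -2771/28, 10295/36, …
ICs: h(0) = 0, h′(0) = -3, h′′(0) = -4, h′′′(0) = 10.

f: a_k = 0, 2, -1, 2/3, -1/2, 2/5, -1/3, 2/7, -1/4, 2/9, …
g: a_k = -3, -6, 6, -12, 30, -84, 252, -792, 2574, -8580, …
f+g: L₀ = lclm(L_f,L_g), ord ≤ 2+1.
Integrate: L := L₀·Dx.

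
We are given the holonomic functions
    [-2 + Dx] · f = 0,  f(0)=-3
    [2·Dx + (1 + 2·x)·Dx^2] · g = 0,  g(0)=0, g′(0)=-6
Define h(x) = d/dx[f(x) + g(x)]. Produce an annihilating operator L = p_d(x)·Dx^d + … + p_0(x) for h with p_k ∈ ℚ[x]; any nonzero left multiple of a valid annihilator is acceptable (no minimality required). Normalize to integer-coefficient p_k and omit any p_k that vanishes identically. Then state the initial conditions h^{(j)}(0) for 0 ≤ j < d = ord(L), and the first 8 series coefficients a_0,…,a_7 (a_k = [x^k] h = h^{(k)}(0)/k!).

L = (-6 - 4·x) + (1 - 4·x - 4·x^2)·Dx + (1 + 3·x + 2·x^2)·Dx^2  (order 2).
h: a_k = -12, 0, -36, 40, -100, 952/5, -5768/15, 80624/105, …
ICs: h(0) = -12, h′(0) = 0.

f: a_k = -3, -6, -6, -4, -2, -4/5, -4/15, -8/105, …
g: a_k = 0, -6, 6, -8, 12, -96/5, 32, -384/7, …
L₀ := lclm(L_f,L_g); ord L₀ ≤ 1+2.
Derive L from L₀ (diff closure).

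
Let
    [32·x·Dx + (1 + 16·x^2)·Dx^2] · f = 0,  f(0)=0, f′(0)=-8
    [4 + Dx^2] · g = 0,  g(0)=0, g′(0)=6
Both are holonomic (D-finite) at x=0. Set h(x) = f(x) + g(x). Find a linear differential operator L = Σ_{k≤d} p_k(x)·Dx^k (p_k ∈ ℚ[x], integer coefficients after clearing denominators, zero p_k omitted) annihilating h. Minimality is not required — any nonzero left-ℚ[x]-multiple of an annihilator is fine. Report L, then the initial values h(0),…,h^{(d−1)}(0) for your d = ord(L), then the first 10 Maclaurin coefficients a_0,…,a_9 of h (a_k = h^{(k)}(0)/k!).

L = (-6016·x + 102400·x^3 + 32768·x^5)·Dx + (-28 + 1216·x^2 + 27648·x^4 + 16384·x^6)·Dx^2 + (-1504·x + 25600·x^3 + 8192·x^5)·Dx^3 + (-7 + 304·x^2 + 6912·x^4 + 4096·x^6)·Dx^4  (order 4).
h: a_k = 0, -2, 0, 116/3, 0, -2044/5, 0, 70216/15, 0, -55050236/945, …
ICs: h(0) = 0, h′(0) = -2, h′′(0) = 0, h′′′(0) = 232.

f: a_k = 0, -8, 0, 128/3, 0, -2048/5, 0, 32768/7, 0, -524288/9, …
g: a_k = 0, 6, 0, -4, 0, 4/5, 0, -8/105, 0, 4/945, …
Weyl lclm of L_f,L_g ⇒ L₀ (ord ≤ 4).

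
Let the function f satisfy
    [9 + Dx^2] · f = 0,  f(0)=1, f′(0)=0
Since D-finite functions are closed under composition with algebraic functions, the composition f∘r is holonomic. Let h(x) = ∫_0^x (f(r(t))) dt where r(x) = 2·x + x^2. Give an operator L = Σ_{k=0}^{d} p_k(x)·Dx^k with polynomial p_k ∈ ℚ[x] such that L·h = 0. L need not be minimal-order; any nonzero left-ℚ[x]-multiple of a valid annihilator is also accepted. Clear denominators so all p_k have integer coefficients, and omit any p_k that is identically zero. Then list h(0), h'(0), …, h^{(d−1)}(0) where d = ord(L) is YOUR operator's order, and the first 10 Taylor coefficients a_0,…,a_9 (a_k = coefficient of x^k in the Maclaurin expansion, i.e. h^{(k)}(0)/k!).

L = (36 + 108·x + 108·x^2 + 36·x^3)·Dx - Dx^2 + (1 + x)·Dx^3  (order 3).
h: a_k = 0, 1, 0, -6, -9/2, 99/10, 18, 81/35, -837/40, -6159/280, …
ICs: h(0) = 0, h′(0) = 1, h′′(0) = 0.

f: a_k = 1, 0, -9/2, 0, 27/8, 0, -81/80, 0, 729/4480, 0, …
L₀ from L_f via x↦r, Dx↦r'^{-1}Dx.
h=∫h₀ ⇒ L = L₀·Dx.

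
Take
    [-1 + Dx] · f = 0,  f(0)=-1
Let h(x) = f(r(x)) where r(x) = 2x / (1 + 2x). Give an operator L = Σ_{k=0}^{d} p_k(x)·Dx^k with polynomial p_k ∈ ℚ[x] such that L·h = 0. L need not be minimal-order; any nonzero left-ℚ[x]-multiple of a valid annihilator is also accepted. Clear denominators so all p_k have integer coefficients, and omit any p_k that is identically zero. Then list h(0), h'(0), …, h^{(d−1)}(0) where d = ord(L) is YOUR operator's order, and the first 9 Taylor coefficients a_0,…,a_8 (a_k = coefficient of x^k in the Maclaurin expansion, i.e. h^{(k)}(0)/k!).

f: a_k = -1, -1, -1/2, -1/6, -1/24, -1/120, -1/720, -1/5040, -1/40320, …
L₀ from L_f via x↦r, Dx↦r'^{-1}Dx.
L = -2 + (1 + 4·x + 4·x^2)·Dx  (order 1).
h: a_k = -1, -2, 2, -4/3, -2/3, 76/15, -604/45, 8728/315, -15682/315, …
ICs: h(0) = -1.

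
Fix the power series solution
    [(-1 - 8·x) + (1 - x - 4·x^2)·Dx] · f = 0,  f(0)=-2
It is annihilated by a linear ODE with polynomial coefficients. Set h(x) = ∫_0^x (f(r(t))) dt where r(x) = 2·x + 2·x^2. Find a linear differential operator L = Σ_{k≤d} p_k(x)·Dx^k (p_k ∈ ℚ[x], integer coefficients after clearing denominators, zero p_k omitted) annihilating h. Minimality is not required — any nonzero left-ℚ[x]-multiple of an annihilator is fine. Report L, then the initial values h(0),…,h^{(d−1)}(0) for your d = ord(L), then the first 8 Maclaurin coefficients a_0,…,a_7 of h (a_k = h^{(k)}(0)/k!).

L = (2 + 36·x + 96·x^2 + 64·x^3)·Dx + (-1 + 2·x + 18·x^2 + 32·x^3 + 16·x^4)·Dx^2  (order 2).
h: a_k = 0, -2, -2, -44/3, -56, -280, -1384, -49680/7, …
ICs: h(0) = 0, h′(0) = -2.

f: a_k = -2, -2, -10, -18, -58, -130, -362, -882, …
Substitute x→r, Dx→(1/r')Dx; clear ⇒ L₀.
h=∫h₀ ⇒ L = L₀·Dx.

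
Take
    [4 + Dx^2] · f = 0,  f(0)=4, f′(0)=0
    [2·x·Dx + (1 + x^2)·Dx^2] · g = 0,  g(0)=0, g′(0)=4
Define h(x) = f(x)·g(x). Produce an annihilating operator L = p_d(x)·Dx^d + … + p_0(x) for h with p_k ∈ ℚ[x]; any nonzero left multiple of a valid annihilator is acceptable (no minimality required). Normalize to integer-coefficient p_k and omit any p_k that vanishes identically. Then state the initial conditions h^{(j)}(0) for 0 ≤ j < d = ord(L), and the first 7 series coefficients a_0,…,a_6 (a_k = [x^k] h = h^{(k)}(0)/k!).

f: a_k = 4, 0, -8, 0, 8/3, 0, -16/45, …
g: a_k = 0, 4, 0, -4/3, 0, 4/5, 0, …
f·g: L₀ = L_f ⊗_s L_g, ord ≤ 2·2.
L = (160 + 464·x^2 + 464·x^4 + 256·x^6 + 64·x^8) + (96·x + 224·x^3 + 192·x^5 + 64·x^7)·Dx + (60 + 188·x^2 + 216·x^4 + 128·x^6 + 32·x^8)·Dx^2 + (24·x + 56·x^3 + 48·x^5 + 16·x^7)·Dx^3 + (5 + 18·x^2 + 25·x^4 + 16·x^6 + 4·x^8)·Dx^4  (order 4).
h: a_k = 0, 16, 0, -112/3, 0, 368/15, 0, …
ICs: h(0) = 0, h′(0) = 16, h′′(0) = 0, h′′′(0) = -224.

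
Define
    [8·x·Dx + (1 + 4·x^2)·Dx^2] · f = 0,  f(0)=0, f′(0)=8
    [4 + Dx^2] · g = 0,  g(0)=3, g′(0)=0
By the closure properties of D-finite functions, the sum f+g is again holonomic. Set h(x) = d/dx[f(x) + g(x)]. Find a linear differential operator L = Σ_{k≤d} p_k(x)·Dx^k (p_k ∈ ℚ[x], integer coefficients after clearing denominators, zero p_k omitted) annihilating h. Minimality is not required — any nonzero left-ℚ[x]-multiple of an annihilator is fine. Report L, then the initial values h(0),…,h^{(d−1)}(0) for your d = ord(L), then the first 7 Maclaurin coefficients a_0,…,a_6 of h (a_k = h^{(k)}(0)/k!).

f: a_k = 0, 8, 0, -32/3, 0, 128/5, 0, …
g: a_k = 3, 0, -6, 0, 2, 0, -4/15, …
f+g: L₀ = lclm(L_f,L_g), ord ≤ 2+2.
Differentiate: ansatz ord ≤ ord L₀ ⇒ L.
L = (-352·x + 1792·x^3 + 512·x^5) + (-4 + 112·x^2 + 576·x^4 + 256·x^6)·Dx + (-88·x + 448·x^3 + 128·x^5)·Dx^2 + (-1 + 28·x^2 + 144·x^4 + 64·x^6)·Dx^3  (order 3).
h: a_k = 8, -12, -32, 8, 128, -8/5, -512, …
ICs: h(0) = 8, h′(0) = -12, h′′(0) = -64.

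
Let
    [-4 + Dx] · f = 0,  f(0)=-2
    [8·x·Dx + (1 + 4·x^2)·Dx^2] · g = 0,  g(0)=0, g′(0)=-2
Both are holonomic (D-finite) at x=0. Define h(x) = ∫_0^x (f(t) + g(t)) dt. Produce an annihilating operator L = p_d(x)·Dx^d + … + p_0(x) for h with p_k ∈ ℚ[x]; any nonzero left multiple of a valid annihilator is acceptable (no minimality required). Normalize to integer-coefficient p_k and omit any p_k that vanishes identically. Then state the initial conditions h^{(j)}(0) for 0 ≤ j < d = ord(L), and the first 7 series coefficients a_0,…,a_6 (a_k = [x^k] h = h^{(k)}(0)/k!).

L = (8 - 32·x - 96·x^2 - 128·x^3)·Dx^2 + (-6 - 8·x^2 - 64·x^4)·Dx^3 + (1 + 2·x + 8·x^2 + 8·x^3 + 16·x^4)·Dx^4  (order 4).
h: a_k = 0, -2, -5, -16/3, -14/3, -64/15, -176/45, …
ICs: h(0) = 0, h′(0) = -2, h′′(0) = -10, h′′′(0) = -32.

f: a_k = -2, -8, -16, -64/3, -64/3, -256/15, -512/45, …
g: a_k = 0, -2, 0, 8/3, 0, -32/5, 0, …
f+g: L₀ = lclm(L_f,L_g), ord ≤ 1+2.
h=∫h₀ ⇒ L = L₀·Dx.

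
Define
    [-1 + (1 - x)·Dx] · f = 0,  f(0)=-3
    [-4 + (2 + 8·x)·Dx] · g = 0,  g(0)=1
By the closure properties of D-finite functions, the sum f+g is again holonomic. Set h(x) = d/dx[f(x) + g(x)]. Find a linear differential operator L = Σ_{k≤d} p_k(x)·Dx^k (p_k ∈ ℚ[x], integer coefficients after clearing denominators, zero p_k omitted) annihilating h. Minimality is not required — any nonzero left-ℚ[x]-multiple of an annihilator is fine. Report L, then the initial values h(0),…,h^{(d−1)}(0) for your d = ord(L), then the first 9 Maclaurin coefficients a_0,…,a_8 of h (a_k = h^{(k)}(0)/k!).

f: a_k = -3, -3, -3, -3, -3, -3, -3, -3, -3, …
g: a_k = 1, 2, -2, 4, -10, 28, -84, 264, -858, …
Weyl lclm of L_f,L_g ⇒ L₀ (ord ≤ 2).
Derive L from L₀ (diff closure).
L = (-18 - 12·x) + (3 - 36·x - 42·x^2)·Dx + (2 + 9·x + x^2 - 12·x^3)·Dx^2  (order 2).
h: a_k = -1, -10, 3, -52, 125, -522, 1827, -6888, 25713, …
ICs: h(0) = -1, h′(0) = -10.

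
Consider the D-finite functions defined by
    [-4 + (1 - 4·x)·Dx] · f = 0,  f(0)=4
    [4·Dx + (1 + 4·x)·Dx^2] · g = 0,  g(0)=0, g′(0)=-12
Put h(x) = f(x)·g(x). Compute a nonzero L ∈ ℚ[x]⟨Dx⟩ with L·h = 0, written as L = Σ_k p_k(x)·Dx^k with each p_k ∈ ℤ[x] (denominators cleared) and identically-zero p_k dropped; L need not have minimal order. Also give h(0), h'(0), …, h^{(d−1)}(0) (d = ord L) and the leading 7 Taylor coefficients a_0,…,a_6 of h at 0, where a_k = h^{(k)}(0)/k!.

f: a_k = 4, 16, 64, 256, 1024, 4096, 16384, …
g: a_k = 0, -12, 24, -64, 192, -3072/5, 2048, …
h₀=f·g: eliminate ⇒ L₀, order ≤ 1·2.
L = 16 + (4 + 48·x)·Dx + (-1 + 16·x^2)·Dx^2  (order 2).
h: a_k = 0, -48, -96, -640, -1792, -48128/5, -151552/5, …
ICs: h(0) = 0, h′(0) = -48.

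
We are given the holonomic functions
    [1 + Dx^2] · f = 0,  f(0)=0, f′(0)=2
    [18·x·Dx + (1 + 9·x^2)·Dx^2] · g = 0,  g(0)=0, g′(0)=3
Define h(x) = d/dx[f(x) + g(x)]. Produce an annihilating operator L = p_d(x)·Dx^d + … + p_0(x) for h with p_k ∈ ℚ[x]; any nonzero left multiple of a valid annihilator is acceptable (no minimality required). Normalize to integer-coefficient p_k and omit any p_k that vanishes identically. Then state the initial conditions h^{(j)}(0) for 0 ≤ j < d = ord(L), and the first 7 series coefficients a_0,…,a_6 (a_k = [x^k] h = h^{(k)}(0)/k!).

f: a_k = 0, 2, 0, -1/3, 0, 1/60, 0, …
g: a_k = 0, 3, 0, -9, 0, 243/5, 0, …
Sum ⇒ L₀ = lclm(L_f,L_g) in ℚ(x)⟨Dx⟩.
h=h₀': d/dx-closure on L₀ ⇒ L.
L = (-1926·x + 17820·x^3 + 1458·x^5) + (-17 + 351·x^2 + 4617·x^4 + 729·x^6)·Dx + (-1926·x + 17820·x^3 + 1458·x^5)·Dx^2 + (-17 + 351·x^2 + 4617·x^4 + 729·x^6)·Dx^3  (order 3).
h: a_k = 5, 0, -28, 0, 2917/12, 0, -787321/360, …
ICs: h(0) = 5, h′(0) = 0, h′′(0) = -56.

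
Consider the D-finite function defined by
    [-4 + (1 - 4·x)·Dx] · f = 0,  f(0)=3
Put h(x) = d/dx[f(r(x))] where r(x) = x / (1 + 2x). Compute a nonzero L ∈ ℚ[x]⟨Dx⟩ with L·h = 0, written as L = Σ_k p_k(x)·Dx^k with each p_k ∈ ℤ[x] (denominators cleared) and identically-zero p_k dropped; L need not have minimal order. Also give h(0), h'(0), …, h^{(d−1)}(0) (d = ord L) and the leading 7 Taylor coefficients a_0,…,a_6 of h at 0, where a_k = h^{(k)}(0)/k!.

L = 4 + (-1 + 2·x)·Dx  (order 1).
h: a_k = 12, 48, 144, 384, 960, 2304, 5376, …
ICs: h(0) = 12.

f: a_k = 3, 12, 48, 192, 768, 3072, 12288, …
f∘r: x↦r, Dx↦Dx/r' in L_f ⇒ L₀.
Derive L from L₀ (diff closure).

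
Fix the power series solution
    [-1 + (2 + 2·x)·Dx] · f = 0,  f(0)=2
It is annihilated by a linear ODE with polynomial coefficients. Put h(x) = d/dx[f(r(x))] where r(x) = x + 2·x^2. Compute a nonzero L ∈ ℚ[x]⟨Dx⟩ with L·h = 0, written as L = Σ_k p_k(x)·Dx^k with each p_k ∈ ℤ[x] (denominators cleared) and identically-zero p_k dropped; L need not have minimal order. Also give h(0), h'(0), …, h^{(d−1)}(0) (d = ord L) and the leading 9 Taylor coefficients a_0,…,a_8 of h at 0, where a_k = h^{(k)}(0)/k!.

f: a_k = 2, 1, -1/4, 1/8, -5/64, 7/128, -21/512, 33/1024, -429/16384, …
Substitute x→r, Dx→(1/r')Dx; clear ⇒ L₀.
Derive L from L₀ (diff closure).
L = 7 + (-2 - 10·x - 12·x^2 - 16·x^3)·Dx  (order 1).
h: a_k = 1, 7/2, -21/8, -21/16, 595/128, -567/256, -5537/1024, 17843/2048, 36099/32768, …
ICs: h(0) = 1.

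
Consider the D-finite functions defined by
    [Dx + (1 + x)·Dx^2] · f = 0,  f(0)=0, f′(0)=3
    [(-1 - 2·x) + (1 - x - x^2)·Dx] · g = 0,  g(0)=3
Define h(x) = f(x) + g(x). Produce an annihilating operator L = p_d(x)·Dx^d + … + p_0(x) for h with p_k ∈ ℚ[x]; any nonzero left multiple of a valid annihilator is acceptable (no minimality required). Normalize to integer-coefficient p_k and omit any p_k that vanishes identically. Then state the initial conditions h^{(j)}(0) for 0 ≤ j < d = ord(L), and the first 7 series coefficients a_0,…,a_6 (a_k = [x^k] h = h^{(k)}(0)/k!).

L = (-26 - 70·x - 76·x^2 - 36·x^3 - 12·x^4)·Dx + (-16 - 84·x - 160·x^2 - 144·x^3 - 74·x^4 - 20·x^5)·Dx^2 + (5 + 11·x - x^2 - 23·x^3 - 29·x^4 - 17·x^5 - 4·x^6)·Dx^3  (order 3).
h: a_k = 3, 6, 9/2, 10, 57/4, 123/5, 77/2, …
ICs: h(0) = 3, h′(0) = 6, h′′(0) = 9.

f: a_k = 0, 3, -3/2, 1, -3/4, 3/5, -1/2, …
g: a_k = 3, 3, 6, 9, 15, 24, 39, …
Weyl lclm of L_f,L_g ⇒ L₀ (ord ≤ 3).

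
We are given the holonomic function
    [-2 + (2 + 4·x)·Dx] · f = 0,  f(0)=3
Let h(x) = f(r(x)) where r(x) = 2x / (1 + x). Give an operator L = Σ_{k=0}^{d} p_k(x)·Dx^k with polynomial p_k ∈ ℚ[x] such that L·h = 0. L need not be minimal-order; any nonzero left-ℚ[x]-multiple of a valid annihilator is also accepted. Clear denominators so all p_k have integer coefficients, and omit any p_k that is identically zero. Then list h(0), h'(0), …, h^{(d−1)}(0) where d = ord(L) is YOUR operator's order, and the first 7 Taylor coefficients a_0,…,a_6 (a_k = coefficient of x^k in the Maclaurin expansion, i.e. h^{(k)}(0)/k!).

f: a_k = 3, 3, -3/2, 3/2, -15/8, 21/8, -63/16, …
Change of var in L_f (x↦r) gives L₀.
L = -2 + (1 + 6·x + 5·x^2)·Dx  (order 1).
h: a_k = 3, 6, -12, 30, -90, 306, -1128, …
ICs: h(0) = 3.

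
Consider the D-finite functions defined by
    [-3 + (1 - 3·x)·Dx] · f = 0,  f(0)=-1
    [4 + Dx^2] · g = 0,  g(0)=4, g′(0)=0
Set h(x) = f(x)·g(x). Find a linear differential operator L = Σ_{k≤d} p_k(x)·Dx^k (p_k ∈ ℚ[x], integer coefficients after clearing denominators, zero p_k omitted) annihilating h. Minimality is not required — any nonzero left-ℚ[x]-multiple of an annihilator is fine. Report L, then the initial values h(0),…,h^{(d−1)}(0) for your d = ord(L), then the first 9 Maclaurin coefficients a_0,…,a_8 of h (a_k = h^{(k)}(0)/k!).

L = (-4 + 12·x) + 6·Dx + (-1 + 3·x)·Dx^2  (order 2).
h: a_k = -4, -12, -28, -84, -764/3, -764, -103124/45, -103124/15, -1299364/63, …
ICs: h(0) = -4, h′(0) = -12.

f: a_k = -1, -3, -9, -27, -81, -243, -729, -2187, -6561, …
g: a_k = 4, 0, -8, 0, 8/3, 0, -16/45, 0, 8/315, …
L₀ := L_f ⊗_s L_g (sym. prod.), ord ≤ 2.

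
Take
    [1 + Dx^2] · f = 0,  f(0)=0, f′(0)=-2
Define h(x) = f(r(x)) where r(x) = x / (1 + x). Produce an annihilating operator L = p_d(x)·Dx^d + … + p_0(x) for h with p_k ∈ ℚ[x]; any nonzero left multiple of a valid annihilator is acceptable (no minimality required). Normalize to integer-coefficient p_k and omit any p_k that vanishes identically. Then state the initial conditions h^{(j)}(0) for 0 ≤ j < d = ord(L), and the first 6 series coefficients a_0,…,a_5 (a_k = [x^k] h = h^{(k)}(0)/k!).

f: a_k = 0, -2, 0, 1/3, 0, -1/60, …
f∘r: x↦r, Dx↦Dx/r' in L_f ⇒ L₀.
L = 1 + (2 + 6·x + 6·x^2 + 2·x^3)·Dx + (1 + 4·x + 6·x^2 + 4·x^3 + x^4)·Dx^2  (order 2).
h: a_k = 0, -2, 2, -5/3, 1, -1/60, …
ICs: h(0) = 0, h′(0) = -2.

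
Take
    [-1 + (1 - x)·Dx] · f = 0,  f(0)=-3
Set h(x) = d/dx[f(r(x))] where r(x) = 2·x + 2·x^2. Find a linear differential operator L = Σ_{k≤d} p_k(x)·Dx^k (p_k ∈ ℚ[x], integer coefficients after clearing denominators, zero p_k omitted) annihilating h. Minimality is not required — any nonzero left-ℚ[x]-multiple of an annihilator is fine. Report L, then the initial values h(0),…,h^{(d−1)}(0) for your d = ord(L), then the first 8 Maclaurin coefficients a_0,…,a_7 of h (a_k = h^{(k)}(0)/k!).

f: a_k = -3, -3, -3, -3, -3, -3, -3, -3, …
Change of var in L_f (x↦r) gives L₀.
h₀' ⇒ L via d/dx closure of L₀.
L = (6 + 12·x + 12·x^2) + (-1 + 6·x^2 + 4·x^3)·Dx  (order 1).
h: a_k = -6, -36, -144, -528, -1800, -5904, -18816, -58752, …
ICs: h(0) = -6.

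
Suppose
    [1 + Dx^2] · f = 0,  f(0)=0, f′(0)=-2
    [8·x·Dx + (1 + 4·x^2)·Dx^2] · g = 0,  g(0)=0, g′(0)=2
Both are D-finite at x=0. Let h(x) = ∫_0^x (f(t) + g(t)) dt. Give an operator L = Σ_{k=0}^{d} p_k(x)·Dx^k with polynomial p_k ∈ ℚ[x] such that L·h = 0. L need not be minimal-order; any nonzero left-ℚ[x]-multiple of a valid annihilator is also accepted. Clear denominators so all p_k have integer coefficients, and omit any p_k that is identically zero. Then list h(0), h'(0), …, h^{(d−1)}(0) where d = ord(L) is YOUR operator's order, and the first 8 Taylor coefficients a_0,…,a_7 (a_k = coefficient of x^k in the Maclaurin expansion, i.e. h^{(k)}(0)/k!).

f: a_k = 0, -2, 0, 1/3, 0, -1/60, 0, 1/2520, …
g: a_k = 0, 2, 0, -8/3, 0, 32/5, 0, -128/7, …
f+g: L₀ = lclm(L_f,L_g), ord ≤ 2+2.
h=∫₀ˣh₀: take L = L₀·Dx.
L = (-376·x + 1600·x^3 + 128·x^5)·Dx^2 + (-7 + 76·x^2 + 432·x^4 + 64·x^6)·Dx^3 + (-376·x + 1600·x^3 + 128·x^5)·Dx^4 + (-7 + 76·x^2 + 432·x^4 + 64·x^6)·Dx^5  (order 5).
h: a_k = 0, 0, 0, 0, -7/12, 0, 383/360, 0, …
ICs: h(0) = 0, h′(0) = 0, h′′(0) = 0, h′′′(0) = 0, h′′′′(0) = -14.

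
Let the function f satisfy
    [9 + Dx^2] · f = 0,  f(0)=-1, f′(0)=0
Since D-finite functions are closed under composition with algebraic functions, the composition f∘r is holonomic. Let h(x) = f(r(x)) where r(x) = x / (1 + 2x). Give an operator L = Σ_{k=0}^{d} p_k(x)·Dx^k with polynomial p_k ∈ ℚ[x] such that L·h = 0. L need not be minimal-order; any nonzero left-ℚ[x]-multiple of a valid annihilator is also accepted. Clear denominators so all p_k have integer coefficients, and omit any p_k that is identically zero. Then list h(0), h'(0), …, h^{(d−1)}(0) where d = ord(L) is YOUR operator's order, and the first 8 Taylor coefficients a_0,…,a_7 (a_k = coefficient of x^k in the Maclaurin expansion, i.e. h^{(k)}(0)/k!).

f: a_k = -1, 0, 9/2, 0, -27/8, 0, 81/80, 0, …
h₀=f(r): pull back L_f along r ⇒ L₀.
L = 9 + (4 + 24·x + 48·x^2 + 32·x^3)·Dx + (1 + 8·x + 24·x^2 + 32·x^3 + 16·x^4)·Dx^2  (order 2).
h: a_k = -1, 0, 9/2, -18, 405/8, -117, 18081/80, -6723/20, …
ICs: h(0) = -1, h′(0) = 0.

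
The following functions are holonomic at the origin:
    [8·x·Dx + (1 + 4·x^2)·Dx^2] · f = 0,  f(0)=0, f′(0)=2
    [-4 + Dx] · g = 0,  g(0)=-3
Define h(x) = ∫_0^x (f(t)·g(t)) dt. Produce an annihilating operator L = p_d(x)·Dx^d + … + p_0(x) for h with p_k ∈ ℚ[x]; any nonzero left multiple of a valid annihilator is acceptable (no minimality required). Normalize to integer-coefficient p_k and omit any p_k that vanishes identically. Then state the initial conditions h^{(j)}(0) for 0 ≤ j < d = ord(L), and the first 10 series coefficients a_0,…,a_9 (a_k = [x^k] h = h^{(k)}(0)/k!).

f: a_k = 0, 2, 0, -8/3, 0, 32/5, 0, -128/7, 0, 512/9, …
g: a_k = -3, -12, -24, -32, -32, -128/5, -256/15, -1024/105, -512/105, -2048/945, …
h₀=f·g: eliminate ⇒ L₀, order ≤ 2·1.
Integrate: L := L₀·Dx.
L = (16 - 32·x + 64·x^2)·Dx + (-8 + 8·x - 32·x^2)·Dx^2 + (1 + 4·x^2)·Dx^3  (order 3).
h: a_k = 0, 0, -3, -8, -10, -32/5, -16/5, -128/21, -208/35, 6656/945, …
ICs: h(0) = 0, h′(0) = 0, h′′(0) = -6.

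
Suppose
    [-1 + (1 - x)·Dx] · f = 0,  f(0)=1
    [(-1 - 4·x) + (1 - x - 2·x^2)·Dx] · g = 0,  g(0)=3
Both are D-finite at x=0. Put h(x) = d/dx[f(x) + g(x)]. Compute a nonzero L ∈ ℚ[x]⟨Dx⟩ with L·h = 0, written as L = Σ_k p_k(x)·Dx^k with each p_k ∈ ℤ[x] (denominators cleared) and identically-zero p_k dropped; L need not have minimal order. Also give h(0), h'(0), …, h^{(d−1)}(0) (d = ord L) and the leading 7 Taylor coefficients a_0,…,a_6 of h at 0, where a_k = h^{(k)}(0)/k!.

L = (-6 - 48·x - 96·x^3 + 24·x^4) + (6 + 18·x - 12·x^2 + 24·x^3 - 90·x^4 + 24·x^5)·Dx + (-1 + 2·x - 5·x^2 + 12·x^3 + 2·x^4 - 14·x^5 + 4·x^6)·Dx^2  (order 2).
h: a_k = 4, 20, 48, 136, 320, 780, 1792, …
ICs: h(0) = 4, h′(0) = 20.

f: a_k = 1, 1, 1, 1, 1, 1, 1, …
g: a_k = 3, 3, 9, 15, 33, 63, 129, …
L₀ := lclm(L_f,L_g); ord L₀ ≤ 1+1.
h₀' ⇒ L via d/dx closure of L₀.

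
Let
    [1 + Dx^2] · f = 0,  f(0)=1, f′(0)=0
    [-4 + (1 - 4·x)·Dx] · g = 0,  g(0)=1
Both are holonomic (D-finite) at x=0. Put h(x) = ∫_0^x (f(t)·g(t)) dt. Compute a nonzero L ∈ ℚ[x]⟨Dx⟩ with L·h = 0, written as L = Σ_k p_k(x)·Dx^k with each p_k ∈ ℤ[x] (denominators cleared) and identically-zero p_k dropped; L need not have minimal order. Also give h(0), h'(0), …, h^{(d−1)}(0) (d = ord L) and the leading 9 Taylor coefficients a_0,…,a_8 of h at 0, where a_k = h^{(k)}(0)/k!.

f: a_k = 1, 0, -1/2, 0, 1/24, 0, -1/720, 0, 1/40320, …
g: a_k = 1, 4, 16, 64, 256, 1024, 4096, 16384, 65536, …
Sym-product of L_f,L_g gives L₀ (≤ ord 2).
Integrate: L := L₀·Dx.
L = (-1 + 4·x)·Dx + 8·Dx^2 + (-1 + 4·x)·Dx^3  (order 3).
h: a_k = 0, 1, 2, 31/6, 31/2, 5953/120, 5953/36, 2857439/5040, 2857439/1440, …
ICs: h(0) = 0, h′(0) = 1, h′′(0) = 4.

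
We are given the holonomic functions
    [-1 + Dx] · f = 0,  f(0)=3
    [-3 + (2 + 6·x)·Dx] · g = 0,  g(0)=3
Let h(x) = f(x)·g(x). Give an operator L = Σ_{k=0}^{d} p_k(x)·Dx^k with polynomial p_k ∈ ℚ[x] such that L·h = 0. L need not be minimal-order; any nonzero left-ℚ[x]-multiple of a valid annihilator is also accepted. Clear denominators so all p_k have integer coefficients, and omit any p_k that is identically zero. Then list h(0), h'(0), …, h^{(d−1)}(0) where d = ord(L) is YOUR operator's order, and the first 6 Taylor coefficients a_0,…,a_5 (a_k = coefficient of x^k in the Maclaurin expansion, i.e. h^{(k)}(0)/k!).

f: a_k = 3, 3, 3/2, 1/2, 1/8, 1/40, …
g: a_k = 3, 9/2, -27/8, 81/16, -1215/128, 5103/256, …
L₀ := L_f ⊗_s L_g (sym. prod.), ord ≤ 1.
L = (-5 - 6·x) + (2 + 6·x)·Dx  (order 1).
h: a_k = 9, 45/2, 63/8, 213/16, -2013/128, 48471/1280, …
ICs: h(0) = 9.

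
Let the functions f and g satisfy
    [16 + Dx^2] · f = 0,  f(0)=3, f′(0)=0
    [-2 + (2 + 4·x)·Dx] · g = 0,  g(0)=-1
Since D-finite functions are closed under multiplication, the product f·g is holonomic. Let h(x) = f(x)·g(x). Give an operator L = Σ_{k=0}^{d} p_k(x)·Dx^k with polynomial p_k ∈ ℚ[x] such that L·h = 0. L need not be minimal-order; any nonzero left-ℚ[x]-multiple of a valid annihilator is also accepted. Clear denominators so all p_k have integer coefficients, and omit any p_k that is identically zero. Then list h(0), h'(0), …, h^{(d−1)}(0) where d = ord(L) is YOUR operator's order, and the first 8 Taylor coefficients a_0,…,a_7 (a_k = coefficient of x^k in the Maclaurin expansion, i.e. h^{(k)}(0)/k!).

f: a_k = 3, 0, -24, 0, 32, 0, -256/15, 0, …
g: a_k = -1, -1, 1/2, -1/2, 5/8, -7/8, 21/16, -33/16, …
L₀ := L_f ⊗_s L_g (sym. prod.), ord ≤ 2.
L = (19 + 64·x + 64·x^2) + (-2 - 4·x)·Dx + (1 + 4·x + 4·x^2)·Dx^2  (order 2).
h: a_k = -3, -3, 51/2, 45/2, -337/8, -181/8, 5281/240, 3811/240, …
ICs: h(0) = -3, h′(0) = -3.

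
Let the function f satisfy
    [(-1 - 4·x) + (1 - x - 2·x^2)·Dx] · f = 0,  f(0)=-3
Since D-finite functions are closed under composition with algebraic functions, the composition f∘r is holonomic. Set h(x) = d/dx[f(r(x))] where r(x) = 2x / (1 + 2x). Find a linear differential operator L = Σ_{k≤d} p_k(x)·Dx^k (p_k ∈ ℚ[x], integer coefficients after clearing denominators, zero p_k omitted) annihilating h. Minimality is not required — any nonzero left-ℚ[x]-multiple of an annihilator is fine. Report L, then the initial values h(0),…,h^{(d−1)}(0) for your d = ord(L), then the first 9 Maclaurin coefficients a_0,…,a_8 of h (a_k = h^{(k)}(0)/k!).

f: a_k = -3, -3, -9, -15, -33, -63, -129, -255, -513, …
f∘r: x↦r, Dx↦Dx/r' in L_f ⇒ L₀.
h=h₀': d/dx-closure on L₀ ⇒ L.
L = (8 + 48·x + 288·x^2 + 320·x^3) + (-1 - 14·x - 36·x^2 + 56·x^3 + 160·x^4)·Dx  (order 1).
h: a_k = -6, -48, 0, -768, 1920, -13824, 53760, -270336, 1161216, …
ICs: h(0) = -6.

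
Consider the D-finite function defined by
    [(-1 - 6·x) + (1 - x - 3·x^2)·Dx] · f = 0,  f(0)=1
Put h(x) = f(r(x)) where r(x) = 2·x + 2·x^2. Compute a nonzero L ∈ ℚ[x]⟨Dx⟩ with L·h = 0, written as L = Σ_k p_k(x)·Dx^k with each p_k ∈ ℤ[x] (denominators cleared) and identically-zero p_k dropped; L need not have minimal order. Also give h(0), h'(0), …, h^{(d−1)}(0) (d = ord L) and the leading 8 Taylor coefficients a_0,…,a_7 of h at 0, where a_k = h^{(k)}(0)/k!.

L = (2 + 28·x + 72·x^2 + 48·x^3) + (-1 + 2·x + 14·x^2 + 24·x^3 + 12·x^4)·Dx  (order 1).
h: a_k = 1, 2, 18, 88, 488, 2664, 14488, 79040, …
ICs: h(0) = 1.

f: a_k = 1, 1, 4, 7, 19, 40, 97, 217, …
f∘r: x↦r, Dx↦Dx/r' in L_f ⇒ L₀.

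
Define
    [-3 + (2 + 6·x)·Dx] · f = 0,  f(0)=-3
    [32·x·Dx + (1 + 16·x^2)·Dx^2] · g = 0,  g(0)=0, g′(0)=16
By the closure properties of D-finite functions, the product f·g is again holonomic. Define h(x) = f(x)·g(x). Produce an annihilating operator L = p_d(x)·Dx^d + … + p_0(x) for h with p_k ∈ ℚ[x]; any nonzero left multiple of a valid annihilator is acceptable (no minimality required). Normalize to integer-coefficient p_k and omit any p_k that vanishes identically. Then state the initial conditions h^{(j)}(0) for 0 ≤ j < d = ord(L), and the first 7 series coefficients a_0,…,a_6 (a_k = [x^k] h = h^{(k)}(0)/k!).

f: a_k = -3, -9/2, 27/8, -81/16, 1215/128, -5103/256, 45927/1024, …
g: a_k = 0, 16, 0, -256/3, 0, 4096/5, 0, …
L₀ := L_f ⊗_s L_g (sym. prod.), ord ≤ 2.
L = (27 - 192·x - 144·x^2) + (-12 + 92·x + 576·x^2 + 576·x^3)·Dx + (4 + 24·x + 100·x^2 + 384·x^3 + 576·x^4)·Dx^2  (order 2).
h: a_k = 0, -48, -72, 310, 303, -103749/40, -285867/80, …
ICs: h(0) = 0, h′(0) = -48.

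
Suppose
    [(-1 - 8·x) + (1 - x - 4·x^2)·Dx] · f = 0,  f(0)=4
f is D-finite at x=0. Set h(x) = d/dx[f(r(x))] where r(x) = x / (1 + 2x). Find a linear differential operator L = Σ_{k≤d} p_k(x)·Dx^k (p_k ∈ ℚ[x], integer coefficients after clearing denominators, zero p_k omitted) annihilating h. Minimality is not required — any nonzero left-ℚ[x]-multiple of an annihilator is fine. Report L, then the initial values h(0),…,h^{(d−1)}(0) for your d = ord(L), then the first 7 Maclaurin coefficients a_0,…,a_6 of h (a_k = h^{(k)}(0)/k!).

L = (6 + 12·x + 72·x^2 + 80·x^3) + (-1 - 15·x - 54·x^2 - 36·x^3 + 40·x^4)·Dx  (order 1).
h: a_k = 4, 24, -84, 432, -1900, 8136, -33796, …
ICs: h(0) = 4.

f: a_k = 4, 4, 20, 36, 116, 260, 724, …
L₀ from L_f via x↦r, Dx↦r'^{-1}Dx.
h₀' ⇒ L via d/dx closure of L₀.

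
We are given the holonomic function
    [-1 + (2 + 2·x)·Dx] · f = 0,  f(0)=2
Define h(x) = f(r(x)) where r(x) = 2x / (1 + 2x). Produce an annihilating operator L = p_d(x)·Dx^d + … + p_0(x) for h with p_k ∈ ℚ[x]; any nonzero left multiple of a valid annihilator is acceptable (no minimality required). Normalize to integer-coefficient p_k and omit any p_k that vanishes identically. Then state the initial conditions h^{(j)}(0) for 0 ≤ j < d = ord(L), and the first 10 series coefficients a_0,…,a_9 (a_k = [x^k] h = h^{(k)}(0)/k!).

L = -1 + (1 + 6·x + 8·x^2)·Dx  (order 1).
h: a_k = 2, 2, -5, 13, -141/4, 399/4, -2353/8, 7205/8, -182461/64, 594203/64, …
ICs: h(0) = 2.

f: a_k = 2, 1, -1/4, 1/8, -5/64, 7/128, -21/512, 33/1024, -429/16384, 715/32768, …
L₀ from L_f via x↦r, Dx↦r'^{-1}Dx.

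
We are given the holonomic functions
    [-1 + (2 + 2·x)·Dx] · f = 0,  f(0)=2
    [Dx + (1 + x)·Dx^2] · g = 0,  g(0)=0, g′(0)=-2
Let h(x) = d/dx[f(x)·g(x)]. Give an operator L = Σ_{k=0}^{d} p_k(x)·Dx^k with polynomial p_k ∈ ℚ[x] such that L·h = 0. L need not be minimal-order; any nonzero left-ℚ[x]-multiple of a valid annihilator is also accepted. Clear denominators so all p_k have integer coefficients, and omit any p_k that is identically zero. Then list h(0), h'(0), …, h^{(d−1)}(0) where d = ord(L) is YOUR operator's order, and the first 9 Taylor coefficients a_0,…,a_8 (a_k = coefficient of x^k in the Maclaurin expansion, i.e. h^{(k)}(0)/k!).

L = 1 + (8 + 8·x)·Dx + (4 + 8·x + 4·x^2)·Dx^2  (order 2).
h: a_k = -4, 0, 1/2, -2/3, 71/96, -31/40, 3043/3840, -2689/3360, 46027/57344, …
ICs: h(0) = -4, h′(0) = 0.

f: a_k = 2, 1, -1/4, 1/8, -5/64, 7/128, -21/512, 33/1024, -429/16384, …
g: a_k = 0, -2, 1, -2/3, 1/2, -2/5, 1/3, -2/7, 1/4, …
h₀=f·g: eliminate ⇒ L₀, order ≤ 1·2.
Derive L from L₀ (diff closure).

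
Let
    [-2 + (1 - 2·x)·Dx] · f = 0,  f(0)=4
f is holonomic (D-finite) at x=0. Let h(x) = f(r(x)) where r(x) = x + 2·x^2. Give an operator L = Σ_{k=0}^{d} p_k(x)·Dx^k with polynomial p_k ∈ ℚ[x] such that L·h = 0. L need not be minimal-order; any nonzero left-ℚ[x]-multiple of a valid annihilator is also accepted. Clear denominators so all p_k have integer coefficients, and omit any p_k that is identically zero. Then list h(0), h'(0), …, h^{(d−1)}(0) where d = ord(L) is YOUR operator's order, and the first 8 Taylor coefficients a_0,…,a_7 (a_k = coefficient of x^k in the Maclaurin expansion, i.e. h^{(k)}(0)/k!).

f: a_k = 4, 8, 16, 32, 64, 128, 256, 512, …
h₀=f(r): pull back L_f along r ⇒ L₀.
L = (2 + 8·x) + (-1 + 2·x + 4·x^2)·Dx  (order 1).
h: a_k = 4, 8, 32, 96, 320, 1024, 3328, 10752, …
ICs: h(0) = 4.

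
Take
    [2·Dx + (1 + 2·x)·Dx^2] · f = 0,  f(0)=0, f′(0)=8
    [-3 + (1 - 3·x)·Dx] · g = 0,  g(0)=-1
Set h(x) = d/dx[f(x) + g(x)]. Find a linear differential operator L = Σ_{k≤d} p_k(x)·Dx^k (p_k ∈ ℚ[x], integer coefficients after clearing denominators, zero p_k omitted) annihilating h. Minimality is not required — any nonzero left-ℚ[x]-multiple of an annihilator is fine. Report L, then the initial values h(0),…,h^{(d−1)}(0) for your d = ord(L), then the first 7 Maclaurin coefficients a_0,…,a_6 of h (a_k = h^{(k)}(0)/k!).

f: a_k = 0, 8, -8, 32/3, -16, 128/5, -128/3, …
g: a_k = -1, -3, -9, -27, -81, -243, -729, …
f+g: L₀ = lclm(L_f,L_g), ord ≤ 2+1.
Derive L from L₀ (diff closure).
L = (-78 - 36·x) + (-23 - 132·x - 72·x^2)·Dx + (4 - x - 27·x^2 - 18·x^3)·Dx^2  (order 2).
h: a_k = 5, -34, -49, -388, -1087, -4630, -14797, …
ICs: h(0) = 5, h′(0) = -34.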